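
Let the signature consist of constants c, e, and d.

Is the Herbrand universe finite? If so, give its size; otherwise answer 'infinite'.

There are no function symbols, so every ground term is one of the 3 constants.
The Herbrand universe is {c, e, d}, which is finite with 3 elements.

3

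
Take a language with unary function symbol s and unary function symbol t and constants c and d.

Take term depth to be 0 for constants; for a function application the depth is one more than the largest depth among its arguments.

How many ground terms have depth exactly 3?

16

Write N_k for the number of ground terms of depth ≤ k. A term of depth ≤ k is either a constant or a function symbol applied to arguments of depth ≤ k−1, so N_k = 2 + N_{k-1} + N_{k-1}.
N_0 = 2
N_1 = 2 + 2 + 2 = 6
N_2 = 2 + 6 + 6 = 14
N_3 = 2 + 14 + 14 = 30
Terms of depth exactly 3: N_3 − N_2 = 30 − 14 = 16.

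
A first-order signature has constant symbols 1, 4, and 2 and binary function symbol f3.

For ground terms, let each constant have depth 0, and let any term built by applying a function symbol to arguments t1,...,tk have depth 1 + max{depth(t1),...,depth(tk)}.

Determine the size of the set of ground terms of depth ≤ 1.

12

Let N_k = |{terms of depth ≤ k}|. Then N_0 = 3 and N_k = 3 + N_{k-1}^2 for k ≥ 1 (one summand per function symbol, arity giving the exponent).
N_0 = 3
N_1 = 3 + 3^2 = 12
Explicitly: 1, 4, 2, f3(1, 1), f3(1, 4), f3(1, 2), f3(4, 1), f3(4, 4), f3(4, 2), f3(2, 1), f3(2, 4), f3(2, 2).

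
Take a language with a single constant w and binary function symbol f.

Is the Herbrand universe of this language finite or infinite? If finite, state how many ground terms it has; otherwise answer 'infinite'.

The signature has at least one function symbol (f, arity 2) and at least one constant (w).
Iterating f gives infinitely many distinct ground terms: w, f(w, w), f(f(w, w), f(w, w)), ...
So the Herbrand universe is infinite.

infinite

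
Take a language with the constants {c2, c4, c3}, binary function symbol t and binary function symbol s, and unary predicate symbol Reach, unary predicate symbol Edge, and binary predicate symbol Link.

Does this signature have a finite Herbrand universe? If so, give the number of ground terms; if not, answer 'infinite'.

The signature has at least one function symbol (t, arity 2) and at least one constant (c2).
Iterating t gives infinitely many distinct ground terms: c2, t(c2, c2), t(t(c2, c2), t(c2, c2)), ...
So the Herbrand universe is infinite.

infinite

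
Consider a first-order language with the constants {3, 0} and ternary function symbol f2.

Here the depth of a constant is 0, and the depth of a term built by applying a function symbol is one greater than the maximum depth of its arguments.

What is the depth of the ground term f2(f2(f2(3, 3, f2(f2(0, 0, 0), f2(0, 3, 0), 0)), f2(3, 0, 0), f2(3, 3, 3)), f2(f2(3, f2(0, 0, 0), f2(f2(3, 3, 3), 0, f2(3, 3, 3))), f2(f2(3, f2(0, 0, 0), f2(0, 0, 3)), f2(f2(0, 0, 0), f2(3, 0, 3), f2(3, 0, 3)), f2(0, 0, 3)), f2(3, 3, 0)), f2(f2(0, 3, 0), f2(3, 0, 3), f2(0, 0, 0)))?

depth(f2(0, 0, 0)) = 1 + max(0, 0, 0) = 1
depth(f2(0, 3, 0)) = 1 + max(0, 0, 0) = 1
depth(f2(f2(0, 0, 0), f2(0, 3, 0), 0)) = 1 + max(1, 1, 0) = 2
depth(f2(3, 3, f2(f2(0, 0, 0), f2(0, 3, 0), 0))) = 1 + max(0, 0, 2) = 3
depth(f2(3, 0, 0)) = 1 + max(0, 0, 0) = 1
depth(f2(3, 3, 3)) = 1 + max(0, 0, 0) = 1
depth(f2(f2(3, 3, f2(f2(0, 0, 0), f2(0, 3, 0), 0)), f2(3, 0, 0), f2(3, 3, 3))) = 1 + max(3, 1, 1) = 4
depth(f2(f2(3, 3, 3), 0, f2(3, 3, 3))) = 1 + max(1, 0, 1) = 2
depth(f2(3, f2(0, 0, 0), f2(f2(3, 3, 3), 0, f2(3, 3, 3)))) = 1 + max(0, 1, 2) = 3
depth(f2(0, 0, 3)) = 1 + max(0, 0, 0) = 1
depth(f2(3, f2(0, 0, 0), f2(0, 0, 3))) = 1 + max(0, 1, 1) = 2
depth(f2(3, 0, 3)) = 1 + max(0, 0, 0) = 1
depth(f2(f2(0, 0, 0), f2(3, 0, 3), f2(3, 0, 3))) = 1 + max(1, 1, 1) = 2
depth(f2(f2(3, f2(0, 0, 0), f2(0, 0, 3)), f2(f2(0, 0, 0), f2(3, 0, 3), f2(3, 0, 3)), f2(0, 0, 3))) = 1 + max(2, 2, 1) = 3
depth(f2(3, 3, 0)) = 1 + max(0, 0, 0) = 1
depth(f2(f2(3, f2(0, 0, 0), f2(f2(3, 3, 3), 0, f2(3, 3, 3))), f2(f2(3, f2(0, 0, 0), f2(0, 0, 3)), f2(f2(0, 0, 0), f2(3, 0, 3), f2(3, 0, 3)), f2(0, 0, 3)), f2(3, 3, 0))) = 1 + max(3, 3, 1) = 4
depth(f2(f2(0, 3, 0), f2(3, 0, 3), f2(0, 0, 0))) = 1 + max(1, 1, 1) = 2
depth(f2(f2(f2(3, 3, f2(f2(0, 0, 0), f2(0, 3, 0), 0)), f2(3, 0, 0), f2(3, 3, 3)), f2(f2(3, f2(0, 0, 0), f2(f2(3, 3, 3), 0, f2(3, 3, 3))), f2(f2(3, f2(0, 0, 0), f2(0, 0, 3)), f2(f2(0, 0, 0), f2(3, 0, 3), f2(3, 0, 3)), f2(0, 0, 3)), f2(3, 3, 0)), f2(f2(0, 3, 0), f2(3, 0, 3), f2(0, 0, 0)))) = 1 + max(4, 4, 2) = 5

5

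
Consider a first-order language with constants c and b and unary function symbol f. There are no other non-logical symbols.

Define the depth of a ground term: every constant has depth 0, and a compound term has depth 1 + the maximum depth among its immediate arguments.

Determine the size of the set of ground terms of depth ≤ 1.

4

If N_k denotes the number of depth-≤k ground terms, the 2 constants give N_0 = 2, and each function symbol of arity r contributes N_{k-1}^r new terms at level k: N_k = 2 + N_{k-1}.
N_0 = 2
N_1 = 2 + 2 = 4
Explicitly: c, b, f(c), f(b).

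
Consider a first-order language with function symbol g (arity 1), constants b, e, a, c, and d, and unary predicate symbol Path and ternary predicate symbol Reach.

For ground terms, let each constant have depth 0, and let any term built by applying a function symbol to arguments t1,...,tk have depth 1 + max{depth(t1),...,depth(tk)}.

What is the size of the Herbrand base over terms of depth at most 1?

1010

First count ground terms of depth ≤ 1.
Let N_k = |{terms of depth ≤ k}|. Then N_0 = 5 and N_k = 5 + N_{k-1} for k ≥ 1 (one summand per function symbol, arity giving the exponent).
N_0 = 5
N_1 = 5 + 5 = 10
So |H| = 10.
A ground atom is a predicate applied to a tuple of terms from H, so the count is the sum over predicates of |H|^arity:
  Path: 10;  Reach: 10^3 = 1000
Total ground atoms: 10 + 1000 = 1010.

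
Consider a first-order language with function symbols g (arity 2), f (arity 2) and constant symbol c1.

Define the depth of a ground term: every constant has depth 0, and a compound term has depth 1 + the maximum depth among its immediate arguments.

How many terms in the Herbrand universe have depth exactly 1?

2

Let N_k count ground terms of depth at most k. Each non-constant term of depth ≤ k is some function symbol applied to depth-≤(k−1) arguments, giving N_k = 1 + N_{k-1}^2 + N_{k-1}^2.
N_0 = 1
N_1 = 1 + 1^2 + 1^2 = 3
Terms of depth exactly 1: N_1 − N_0 = 3 − 1 = 2.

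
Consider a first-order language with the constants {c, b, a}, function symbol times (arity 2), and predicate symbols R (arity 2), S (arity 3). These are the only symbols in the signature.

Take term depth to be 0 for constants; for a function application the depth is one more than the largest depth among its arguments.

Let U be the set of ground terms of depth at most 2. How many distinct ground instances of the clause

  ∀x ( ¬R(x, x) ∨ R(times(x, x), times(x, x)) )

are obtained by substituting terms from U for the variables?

Ground terms of depth ≤ 2:
  Write N_k for the number of ground terms of depth ≤ k. A term of depth ≤ k is either a constant or a function symbol applied to arguments of depth ≤ k−1, so N_k = 3 + N_{k-1}^2.
  N_0 = 3
  N_1 = 3 + 3^2 = 12
  N_2 = 3 + 12^2 = 147
So there are 147 ground terms available for substitution.
There is 1 variable to instantiate (x),  occurring in at least one literal, so different choices give different ground instances.
Number of ground instances = 147.

147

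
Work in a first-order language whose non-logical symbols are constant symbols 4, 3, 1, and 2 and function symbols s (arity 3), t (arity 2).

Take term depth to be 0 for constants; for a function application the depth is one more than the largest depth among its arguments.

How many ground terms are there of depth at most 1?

Count level by level. With function symbols s/3, t/2, the terms of depth ≤ k are the 4 constants together with each function applied to depth-≤(k−1) tuples, so N_k = 4 + N_{k-1}^3 + N_{k-1}^2.
N_0 = 4
N_1 = 4 + 4^3 + 4^2 = 84

84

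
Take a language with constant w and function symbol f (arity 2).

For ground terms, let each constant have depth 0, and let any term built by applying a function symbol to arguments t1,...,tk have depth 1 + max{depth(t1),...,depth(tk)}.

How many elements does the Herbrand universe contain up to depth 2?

5

Write N_k for the number of ground terms of depth ≤ k. A term of depth ≤ k is either a constant or a function symbol applied to arguments of depth ≤ k−1, so N_k = 1 + N_{k-1}^2.
N_0 = 1
N_1 = 1 + 1^2 = 2
N_2 = 1 + 2^2 = 5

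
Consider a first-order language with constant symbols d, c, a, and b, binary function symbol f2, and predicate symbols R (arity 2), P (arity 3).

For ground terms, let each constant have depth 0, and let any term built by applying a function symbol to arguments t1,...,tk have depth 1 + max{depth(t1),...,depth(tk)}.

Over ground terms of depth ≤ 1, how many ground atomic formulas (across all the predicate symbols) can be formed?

First count ground terms of depth ≤ 1.
Let N_k = |{terms of depth ≤ k}|. Then N_0 = 4 and N_k = 4 + N_{k-1}^2 for k ≥ 1 (one summand per function symbol, arity giving the exponent).
N_0 = 4
N_1 = 4 + 4^2 = 20
So |H| = 20.
A ground atom is a predicate applied to a tuple of terms from H, so the count is the sum over predicates of |H|^arity:
  R: 20^2 = 400;  P: 20^3 = 8000
Total ground atoms: 400 + 8000 = 8400.

8400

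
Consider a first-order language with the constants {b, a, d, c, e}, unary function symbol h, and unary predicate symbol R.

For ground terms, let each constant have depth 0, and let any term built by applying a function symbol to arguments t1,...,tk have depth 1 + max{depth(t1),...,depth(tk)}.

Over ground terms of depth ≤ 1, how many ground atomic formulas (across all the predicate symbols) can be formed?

10

First count ground terms of depth ≤ 1.
Count level by level. With function symbols h/1, the terms of depth ≤ k are the 5 constants together with each function applied to depth-≤(k−1) tuples, so N_k = 5 + N_{k-1}.
N_0 = 5
N_1 = 5 + 5 = 10
Explicitly: b, a, d, c, e, h(b), h(a), h(d), h(c), h(e).
So |H| = 10.
Each predicate of arity r yields |H|^r ground atoms (one per choice of an r-tuple from H):
  R: 10
Total ground atoms: 10.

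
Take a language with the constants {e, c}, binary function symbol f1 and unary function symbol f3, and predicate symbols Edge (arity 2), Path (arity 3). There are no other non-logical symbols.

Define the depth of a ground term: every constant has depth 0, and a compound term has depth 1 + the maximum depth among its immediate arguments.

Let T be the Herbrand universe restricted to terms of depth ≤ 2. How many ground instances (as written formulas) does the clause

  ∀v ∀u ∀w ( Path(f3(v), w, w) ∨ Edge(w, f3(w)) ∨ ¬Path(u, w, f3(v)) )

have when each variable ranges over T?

405224

Ground terms of depth ≤ 2:
  Count level by level. With function symbols f1/2, f3/1, the terms of depth ≤ k are the 2 constants together with each function applied to depth-≤(k−1) tuples, so N_k = 2 + N_{k-1}^2 + N_{k-1}.
  N_0 = 2
  N_1 = 2 + 2^2 + 2 = 8
  N_2 = 2 + 8^2 + 8 = 74
So there are 74 ground terms available for substitution.
The body mentions every one of the 3 quantified variables; since ground terms form a free algebra, no two substitutions collapse to the same formula.
Number of ground instances = 74^3 = 405224.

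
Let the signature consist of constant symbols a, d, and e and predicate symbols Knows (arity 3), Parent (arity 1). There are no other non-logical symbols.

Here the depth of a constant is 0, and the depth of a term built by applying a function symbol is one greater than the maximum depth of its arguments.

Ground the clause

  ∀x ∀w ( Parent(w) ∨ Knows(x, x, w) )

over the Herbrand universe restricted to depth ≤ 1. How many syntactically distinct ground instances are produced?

9

Ground terms of depth ≤ 1:
  With no function symbols every ground term is a constant, so there are exactly 3 ground terms at every depth bound.
  N_0 = 3
  N_1 = 3
  Explicitly: a, d, e.
So there are 3 ground terms available for substitution.
The body mentions every one of the 2 quantified variables; since ground terms form a free algebra, no two substitutions collapse to the same formula.
Number of ground instances = 3^2 = 9.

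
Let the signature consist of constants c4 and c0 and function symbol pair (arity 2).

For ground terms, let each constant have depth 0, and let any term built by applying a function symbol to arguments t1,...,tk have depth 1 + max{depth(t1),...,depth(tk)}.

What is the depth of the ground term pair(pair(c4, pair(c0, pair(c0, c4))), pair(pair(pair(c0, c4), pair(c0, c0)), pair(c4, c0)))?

depth(pair(c0, c4)) = 1 + max(0, 0) = 1
depth(pair(c0, pair(c0, c4))) = 1 + max(0, 1) = 2
depth(pair(c4, pair(c0, pair(c0, c4)))) = 1 + max(0, 2) = 3
depth(pair(c0, c0)) = 1 + max(0, 0) = 1
depth(pair(pair(c0, c4), pair(c0, c0))) = 1 + max(1, 1) = 2
depth(pair(c4, c0)) = 1 + max(0, 0) = 1
depth(pair(pair(pair(c0, c4), pair(c0, c0)), pair(c4, c0))) = 1 + max(2, 1) = 3
depth(pair(pair(c4, pair(c0, pair(c0, c4))), pair(pair(pair(c0, c4), pair(c0, c0)), pair(c4, c0)))) = 1 + max(3, 3) = 4

4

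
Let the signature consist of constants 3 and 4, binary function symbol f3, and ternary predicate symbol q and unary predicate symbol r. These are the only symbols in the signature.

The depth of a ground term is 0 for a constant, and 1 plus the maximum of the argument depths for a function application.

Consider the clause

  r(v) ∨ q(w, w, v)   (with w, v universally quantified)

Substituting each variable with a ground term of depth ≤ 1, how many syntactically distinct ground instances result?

36

Ground terms of depth ≤ 1:
  Write N_k for the number of ground terms of depth ≤ k. A term of depth ≤ k is either a constant or a function symbol applied to arguments of depth ≤ k−1, so N_k = 2 + N_{k-1}^2.
  N_0 = 2
  N_1 = 2 + 2^2 = 6
  Explicitly: 3, 4, f3(3, 3), f3(3, 4), f3(4, 3), f3(4, 4).
So there are 6 ground terms available for substitution.
Each of w, v ranges independently over the available ground terms, and distinct assignments produce distinct instances.
Number of ground instances = 6^2 = 36.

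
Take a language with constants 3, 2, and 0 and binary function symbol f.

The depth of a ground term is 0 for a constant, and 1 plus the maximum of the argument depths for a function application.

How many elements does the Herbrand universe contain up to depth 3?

Write N_k for the number of ground terms of depth ≤ k. A term of depth ≤ k is either a constant or a function symbol applied to arguments of depth ≤ k−1, so N_k = 3 + N_{k-1}^2.
N_0 = 3
N_1 = 3 + 3^2 = 12
N_2 = 3 + 12^2 = 147
N_3 = 3 + 147^2 = 21612

21612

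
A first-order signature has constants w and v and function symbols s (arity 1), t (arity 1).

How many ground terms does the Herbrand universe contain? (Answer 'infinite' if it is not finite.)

The signature has at least one function symbol (s, arity 1) and at least one constant (w).
Iterating s gives infinitely many distinct ground terms: w, s(w), s(s(w)), ...
So the Herbrand universe is infinite.

infinite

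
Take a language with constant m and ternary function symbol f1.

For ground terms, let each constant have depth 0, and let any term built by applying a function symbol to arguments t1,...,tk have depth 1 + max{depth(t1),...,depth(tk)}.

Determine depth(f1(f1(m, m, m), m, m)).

2

depth(f1(m, m, m)) = 1 + max(0, 0, 0) = 1
depth(f1(f1(m, m, m), m, m)) = 1 + max(1, 0, 0) = 2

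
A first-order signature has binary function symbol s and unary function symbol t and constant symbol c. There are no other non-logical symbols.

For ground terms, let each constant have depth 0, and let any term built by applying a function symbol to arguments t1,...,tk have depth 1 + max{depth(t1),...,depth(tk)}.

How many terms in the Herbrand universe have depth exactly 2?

If N_k denotes the number of depth-≤k ground terms, the 1 constant gives N_0 = 1, and each function symbol of arity r contributes N_{k-1}^r new terms at level k: N_k = 1 + N_{k-1}^2 + N_{k-1}.
N_0 = 1
N_1 = 1 + 1^2 + 1 = 3
N_2 = 1 + 3^2 + 3 = 13
Terms of depth exactly 2: N_2 − N_1 = 13 − 3 = 10.

10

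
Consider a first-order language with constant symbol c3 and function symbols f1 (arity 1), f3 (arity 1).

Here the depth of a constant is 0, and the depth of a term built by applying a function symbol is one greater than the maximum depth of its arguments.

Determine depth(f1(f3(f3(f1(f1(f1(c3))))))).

depth(f1(c3)) = 1 + depth(c3) = 1 + 0 = 1
depth(f1(f1(c3))) = 1 + depth(f1(c3)) = 1 + 1 = 2
depth(f1(f1(f1(c3)))) = 1 + depth(f1(f1(c3))) = 1 + 2 = 3
depth(f3(f1(f1(f1(c3))))) = 1 + depth(f1(f1(f1(c3)))) = 1 + 3 = 4
depth(f3(f3(f1(f1(f1(c3)))))) = 1 + depth(f3(f1(f1(f1(c3))))) = 1 + 4 = 5
depth(f1(f3(f3(f1(f1(f1(c3))))))) = 1 + depth(f3(f3(f1(f1(f1(c3)))))) = 1 + 5 = 6

6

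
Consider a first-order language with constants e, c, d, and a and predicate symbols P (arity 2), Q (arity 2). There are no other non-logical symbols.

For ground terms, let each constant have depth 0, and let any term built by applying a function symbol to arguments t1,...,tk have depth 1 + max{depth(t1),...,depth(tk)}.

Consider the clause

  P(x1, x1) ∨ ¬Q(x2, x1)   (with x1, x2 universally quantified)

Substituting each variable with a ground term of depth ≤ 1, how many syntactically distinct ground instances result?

Ground terms of depth ≤ 1:
  With no function symbols every ground term is a constant, so there are exactly 4 ground terms at every depth bound.
  N_0 = 4
  N_1 = 4
So there are 4 ground terms available for substitution.
The clause has 2 distinct variables (x1, x2), each appearing in the body. In the free term algebra distinct substitutions yield syntactically distinct ground instances.
Number of ground instances = 4^2 = 16.

16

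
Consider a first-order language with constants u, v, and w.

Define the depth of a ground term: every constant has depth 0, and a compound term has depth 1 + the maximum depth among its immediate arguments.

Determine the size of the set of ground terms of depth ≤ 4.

With no function symbols every ground term is a constant, so there are exactly 3 ground terms at every depth bound.
N_0 = 3
N_1 = 3
N_2 = 3
N_3 = 3
N_4 = 3
Explicitly: u, v, w.

3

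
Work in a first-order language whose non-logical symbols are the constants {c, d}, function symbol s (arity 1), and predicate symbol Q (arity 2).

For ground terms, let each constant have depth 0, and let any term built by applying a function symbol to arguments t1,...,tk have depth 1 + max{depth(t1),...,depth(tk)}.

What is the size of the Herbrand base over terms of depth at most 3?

64

First count ground terms of depth ≤ 3.
Let N_k = |{terms of depth ≤ k}|. Then N_0 = 2 and N_k = 2 + N_{k-1} for k ≥ 1 (one summand per function symbol, arity giving the exponent).
N_0 = 2
N_1 = 2 + 2 = 4
N_2 = 2 + 4 = 6
N_3 = 2 + 6 = 8
Explicitly: c, d, s(c), s(d), s(s(c)), s(s(d)), s(s(s(c))), s(s(s(d))).
So |H| = 8.
Each predicate of arity r yields |H|^r ground atoms (one per choice of an r-tuple from H):
  Q: 8^2 = 64
Total ground atoms: 64.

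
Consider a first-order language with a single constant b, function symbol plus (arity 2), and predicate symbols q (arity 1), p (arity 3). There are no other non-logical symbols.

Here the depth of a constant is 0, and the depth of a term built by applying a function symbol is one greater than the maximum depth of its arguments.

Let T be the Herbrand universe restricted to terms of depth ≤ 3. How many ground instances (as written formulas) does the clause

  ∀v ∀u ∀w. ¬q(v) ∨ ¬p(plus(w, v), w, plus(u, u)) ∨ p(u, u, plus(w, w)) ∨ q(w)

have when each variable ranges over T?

Ground terms of depth ≤ 3:
  Write N_k for the number of ground terms of depth ≤ k. A term of depth ≤ k is either a constant or a function symbol applied to arguments of depth ≤ k−1, so N_k = 1 + N_{k-1}^2.
  N_0 = 1
  N_1 = 1 + 1^2 = 2
  N_2 = 1 + 2^2 = 5
  N_3 = 1 + 5^2 = 26
So there are 26 ground terms available for substitution.
The clause has 3 distinct variables (v, u, w), each appearing in the body. In the free term algebra distinct substitutions yield syntactically distinct ground instances.
Number of ground instances = 26^3 = 17576.

17576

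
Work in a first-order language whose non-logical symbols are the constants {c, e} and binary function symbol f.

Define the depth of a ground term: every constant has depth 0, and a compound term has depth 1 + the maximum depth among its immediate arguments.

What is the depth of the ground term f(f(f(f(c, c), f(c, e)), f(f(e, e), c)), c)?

depth(f(c, c)) = 1 + max(0, 0) = 1
depth(f(c, e)) = 1 + max(0, 0) = 1
depth(f(f(c, c), f(c, e))) = 1 + max(1, 1) = 2
depth(f(e, e)) = 1 + max(0, 0) = 1
depth(f(f(e, e), c)) = 1 + max(1, 0) = 2
depth(f(f(f(c, c), f(c, e)), f(f(e, e), c))) = 1 + max(2, 2) = 3
depth(f(f(f(f(c, c), f(c, e)), f(f(e, e), c)), c)) = 1 + max(3, 0) = 4

4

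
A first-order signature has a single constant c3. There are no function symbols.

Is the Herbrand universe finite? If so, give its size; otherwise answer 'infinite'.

There are no function symbols, so the only ground term is the single constant.
The Herbrand universe is {c3}, finite with 1 element.

1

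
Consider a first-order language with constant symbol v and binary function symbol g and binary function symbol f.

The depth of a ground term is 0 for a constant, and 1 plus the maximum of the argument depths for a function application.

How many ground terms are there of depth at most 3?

723

Let N_k count ground terms of depth at most k. Each non-constant term of depth ≤ k is some function symbol applied to depth-≤(k−1) arguments, giving N_k = 1 + N_{k-1}^2 + N_{k-1}^2.
N_0 = 1
N_1 = 1 + 1^2 + 1^2 = 3
N_2 = 1 + 3^2 + 3^2 = 19
N_3 = 1 + 19^2 + 19^2 = 723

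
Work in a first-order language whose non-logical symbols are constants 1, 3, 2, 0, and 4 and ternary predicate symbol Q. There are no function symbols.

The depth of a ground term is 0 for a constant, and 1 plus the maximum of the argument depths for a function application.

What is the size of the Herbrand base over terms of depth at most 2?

First count ground terms of depth ≤ 2.
With no function symbols every ground term is a constant, so there are exactly 5 ground terms at every depth bound.
N_0 = 5
N_1 = 5
N_2 = 5
So |H| = 5.
For each predicate symbol, the number of ground atoms is |H| raised to its arity; summing:
  Q: 5^3 = 125
Total ground atoms: 125.

125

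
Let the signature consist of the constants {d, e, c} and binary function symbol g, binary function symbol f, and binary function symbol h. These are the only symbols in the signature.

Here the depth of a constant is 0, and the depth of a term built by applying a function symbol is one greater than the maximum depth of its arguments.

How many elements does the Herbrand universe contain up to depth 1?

30

Let N_k count ground terms of depth at most k. Each non-constant term of depth ≤ k is some function symbol applied to depth-≤(k−1) arguments, giving N_k = 3 + N_{k-1}^2 + N_{k-1}^2 + N_{k-1}^2.
N_0 = 3
N_1 = 3 + 3^2 + 3^2 + 3^2 = 30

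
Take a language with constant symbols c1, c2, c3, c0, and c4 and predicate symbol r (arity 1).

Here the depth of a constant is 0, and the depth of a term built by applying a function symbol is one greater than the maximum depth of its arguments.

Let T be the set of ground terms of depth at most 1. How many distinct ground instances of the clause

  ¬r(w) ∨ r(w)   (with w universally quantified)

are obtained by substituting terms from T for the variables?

Ground terms of depth ≤ 1:
  With no function symbols every ground term is a constant, so there are exactly 5 ground terms at every depth bound.
  N_0 = 5
  N_1 = 5
  Explicitly: c1, c2, c3, c0, c4.
So there are 5 ground terms available for substitution.
There is 1 variable to instantiate (w),  occurring in at least one literal, so different choices give different ground instances.
Number of ground instances = 5.

5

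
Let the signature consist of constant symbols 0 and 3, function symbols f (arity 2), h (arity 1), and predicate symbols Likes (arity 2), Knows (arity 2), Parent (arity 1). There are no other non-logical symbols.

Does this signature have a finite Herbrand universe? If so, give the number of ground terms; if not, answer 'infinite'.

infinite

The signature has at least one function symbol (f, arity 2) and at least one constant (0).
Iterating f gives infinitely many distinct ground terms: 0, f(0, 0), f(f(0, 0), f(0, 0)), ...
So the Herbrand universe is infinite.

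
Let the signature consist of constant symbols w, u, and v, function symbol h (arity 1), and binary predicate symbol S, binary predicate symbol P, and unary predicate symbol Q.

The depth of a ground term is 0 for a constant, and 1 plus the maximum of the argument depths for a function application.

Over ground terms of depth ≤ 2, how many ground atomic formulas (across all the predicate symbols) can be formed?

First count ground terms of depth ≤ 2.
If N_k denotes the number of depth-≤k ground terms, the 3 constants give N_0 = 3, and each function symbol of arity r contributes N_{k-1}^r new terms at level k: N_k = 3 + N_{k-1}.
N_0 = 3
N_1 = 3 + 3 = 6
N_2 = 3 + 6 = 9
So |H| = 9.
Ground atoms are formed by filling each argument slot of a predicate with a term from H, so an r-ary predicate gives |H|^r atoms:
  S: 9^2 = 81;  P: 9^2 = 81;  Q: 9
Total ground atoms: 81 + 81 + 9 = 171.

171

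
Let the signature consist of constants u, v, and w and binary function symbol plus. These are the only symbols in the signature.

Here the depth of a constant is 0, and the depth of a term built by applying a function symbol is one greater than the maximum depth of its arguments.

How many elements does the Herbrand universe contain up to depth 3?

Count level by level. With function symbols plus/2, the terms of depth ≤ k are the 3 constants together with each function applied to depth-≤(k−1) tuples, so N_k = 3 + N_{k-1}^2.
N_0 = 3
N_1 = 3 + 3^2 = 12
N_2 = 3 + 12^2 = 147
N_3 = 3 + 147^2 = 21612

21612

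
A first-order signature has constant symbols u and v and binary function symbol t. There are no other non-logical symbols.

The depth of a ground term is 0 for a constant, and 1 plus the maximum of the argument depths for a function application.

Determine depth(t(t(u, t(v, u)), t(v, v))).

3

depth(t(v, u)) = 1 + max(0, 0) = 1
depth(t(u, t(v, u))) = 1 + max(0, 1) = 2
depth(t(v, v)) = 1 + max(0, 0) = 1
depth(t(t(u, t(v, u)), t(v, v))) = 1 + max(2, 1) = 3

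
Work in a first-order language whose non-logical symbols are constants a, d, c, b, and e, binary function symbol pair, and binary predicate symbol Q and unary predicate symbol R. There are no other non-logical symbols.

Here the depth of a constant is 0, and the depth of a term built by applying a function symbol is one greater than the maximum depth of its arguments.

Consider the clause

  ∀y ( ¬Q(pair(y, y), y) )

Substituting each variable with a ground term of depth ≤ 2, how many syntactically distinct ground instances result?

905

Ground terms of depth ≤ 2:
  Count level by level. With function symbols pair/2, the terms of depth ≤ k are the 5 constants together with each function applied to depth-≤(k−1) tuples, so N_k = 5 + N_{k-1}^2.
  N_0 = 5
  N_1 = 5 + 5^2 = 30
  N_2 = 5 + 30^2 = 905
So there are 905 ground terms available for substitution.
The variable y ranges independently over the available ground terms, and distinct assignments produce distinct instances.
Number of ground instances = 905.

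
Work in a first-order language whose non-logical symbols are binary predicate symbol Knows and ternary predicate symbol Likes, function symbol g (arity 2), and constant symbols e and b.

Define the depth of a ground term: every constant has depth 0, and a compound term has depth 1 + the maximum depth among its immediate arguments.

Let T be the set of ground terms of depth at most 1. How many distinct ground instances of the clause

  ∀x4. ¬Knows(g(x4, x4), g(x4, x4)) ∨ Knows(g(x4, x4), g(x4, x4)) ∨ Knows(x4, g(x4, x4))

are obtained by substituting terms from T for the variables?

Ground terms of depth ≤ 1:
  Let N_k count ground terms of depth at most k. Each non-constant term of depth ≤ k is some function symbol applied to depth-≤(k−1) arguments, giving N_k = 2 + N_{k-1}^2.
  N_0 = 2
  N_1 = 2 + 2^2 = 6
  Explicitly: e, b, g(e, e), g(e, b), g(b, e), g(b, b).
So there are 6 ground terms available for substitution.
The variable x4 ranges independently over the available ground terms, and distinct assignments produce distinct instances.
Number of ground instances = 6.

6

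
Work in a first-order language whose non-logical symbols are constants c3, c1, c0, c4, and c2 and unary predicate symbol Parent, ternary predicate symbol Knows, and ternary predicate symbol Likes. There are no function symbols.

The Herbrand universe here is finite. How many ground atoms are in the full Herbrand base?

255

With no function symbols, the Herbrand universe is just the 5 constants.
Ground atoms per predicate: Parent: 5, Knows: 5^3 = 125, Likes: 5^3 = 125.
Herbrand base size = 5 + 125 + 125 = 255.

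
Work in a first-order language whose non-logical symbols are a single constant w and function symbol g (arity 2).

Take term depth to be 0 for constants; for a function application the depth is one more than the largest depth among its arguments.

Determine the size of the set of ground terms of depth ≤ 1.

Write N_k for the number of ground terms of depth ≤ k. A term of depth ≤ k is either a constant or a function symbol applied to arguments of depth ≤ k−1, so N_k = 1 + N_{k-1}^2.
N_0 = 1
N_1 = 1 + 1^2 = 2

2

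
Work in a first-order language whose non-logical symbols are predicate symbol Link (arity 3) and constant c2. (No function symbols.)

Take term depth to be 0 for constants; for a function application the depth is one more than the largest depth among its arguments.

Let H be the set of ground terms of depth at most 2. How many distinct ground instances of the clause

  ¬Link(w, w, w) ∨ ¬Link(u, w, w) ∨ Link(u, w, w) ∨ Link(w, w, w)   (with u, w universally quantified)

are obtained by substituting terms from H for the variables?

1

Ground terms of depth ≤ 2:
  With no function symbols every ground term is a constant, so there is exactly 1 ground term at every depth bound.
  N_0 = 1
  N_1 = 1
  N_2 = 1
  Explicitly: c2.
So there is exactly 1 ground term available for substitution.
Each of u, w ranges independently over the available ground terms, and distinct assignments produce distinct instances.
Number of ground instances = 1^2 = 1.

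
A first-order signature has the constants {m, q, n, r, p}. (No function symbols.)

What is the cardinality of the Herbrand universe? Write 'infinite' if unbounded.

There are no function symbols, so every ground term is one of the 5 constants.
The Herbrand universe is {m, q, n, r, p}, which is finite with 5 elements.

5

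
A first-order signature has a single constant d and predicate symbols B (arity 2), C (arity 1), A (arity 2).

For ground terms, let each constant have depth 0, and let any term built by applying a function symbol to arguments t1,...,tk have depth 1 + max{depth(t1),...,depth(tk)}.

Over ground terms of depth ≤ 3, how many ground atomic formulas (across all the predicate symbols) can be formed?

3

First count ground terms of depth ≤ 3.
With no function symbols every ground term is a constant, so there is exactly 1 ground term at every depth bound.
N_0 = 1
N_1 = 1
N_2 = 1
N_3 = 1
Explicitly: d.
So |H| = 1.
For each predicate symbol, the number of ground atoms is |H| raised to its arity; summing:
  B: 1^2 = 1;  C: 1;  A: 1^2 = 1
Total ground atoms: 1 + 1 + 1 = 3.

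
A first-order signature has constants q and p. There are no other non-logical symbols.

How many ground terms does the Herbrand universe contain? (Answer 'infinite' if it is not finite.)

2

There are no function symbols, so every ground term is one of the 2 constants.
The Herbrand universe is {q, p}, which is finite with 2 elements.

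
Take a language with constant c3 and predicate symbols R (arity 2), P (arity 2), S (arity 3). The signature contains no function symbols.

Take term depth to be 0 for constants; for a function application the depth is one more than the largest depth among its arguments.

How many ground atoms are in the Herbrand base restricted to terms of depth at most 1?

3

First count ground terms of depth ≤ 1.
With no function symbols every ground term is a constant, so there is exactly 1 ground term at every depth bound.
N_0 = 1
N_1 = 1
Explicitly: c3.
So |H| = 1.
A ground atom is a predicate applied to a tuple of terms from H, so the count is the sum over predicates of |H|^arity:
  R: 1^2 = 1;  P: 1^2 = 1;  S: 1^3 = 1
Total ground atoms: 1 + 1 + 1 = 3.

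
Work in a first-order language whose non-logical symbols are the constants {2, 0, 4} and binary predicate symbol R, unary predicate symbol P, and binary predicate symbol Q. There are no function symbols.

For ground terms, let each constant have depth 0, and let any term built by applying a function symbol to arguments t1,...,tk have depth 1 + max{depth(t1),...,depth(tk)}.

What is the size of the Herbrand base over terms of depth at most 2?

First count ground terms of depth ≤ 2.
With no function symbols every ground term is a constant, so there are exactly 3 ground terms at every depth bound.
N_0 = 3
N_1 = 3
N_2 = 3
So |H| = 3.
Each predicate of arity r yields |H|^r ground atoms (one per choice of an r-tuple from H):
  R: 3^2 = 9;  P: 3;  Q: 3^2 = 9
Total ground atoms: 9 + 3 + 9 = 21.

21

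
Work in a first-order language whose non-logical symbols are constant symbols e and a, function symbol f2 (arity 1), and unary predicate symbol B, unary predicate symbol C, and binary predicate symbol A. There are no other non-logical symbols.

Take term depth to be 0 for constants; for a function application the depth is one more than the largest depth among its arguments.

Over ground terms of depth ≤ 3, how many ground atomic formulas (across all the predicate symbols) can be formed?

80

First count ground terms of depth ≤ 3.
Count level by level. With function symbols f2/1, the terms of depth ≤ k are the 2 constants together with each function applied to depth-≤(k−1) tuples, so N_k = 2 + N_{k-1}.
N_0 = 2
N_1 = 2 + 2 = 4
N_2 = 2 + 4 = 6
N_3 = 2 + 6 = 8
So |H| = 8.
For each predicate symbol, the number of ground atoms is |H| raised to its arity; summing:
  B: 8;  C: 8;  A: 8^2 = 64
Total ground atoms: 8 + 8 + 64 = 80.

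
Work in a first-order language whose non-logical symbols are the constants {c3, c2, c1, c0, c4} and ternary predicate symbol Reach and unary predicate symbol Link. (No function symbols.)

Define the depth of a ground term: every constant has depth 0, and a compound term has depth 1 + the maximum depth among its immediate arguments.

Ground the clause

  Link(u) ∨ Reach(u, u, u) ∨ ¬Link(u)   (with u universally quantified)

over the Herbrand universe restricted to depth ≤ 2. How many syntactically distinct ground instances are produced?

5

Ground terms of depth ≤ 2:
  With no function symbols every ground term is a constant, so there are exactly 5 ground terms at every depth bound.
  N_0 = 5
  N_1 = 5
  N_2 = 5
  Explicitly: c3, c2, c1, c0, c4.
So there are 5 ground terms available for substitution.
There is 1 variable to instantiate (u),  occurring in at least one literal, so different choices give different ground instances.
Number of ground instances = 5.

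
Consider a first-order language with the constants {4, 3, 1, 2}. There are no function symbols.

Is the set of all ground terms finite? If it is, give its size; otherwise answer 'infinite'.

There are no function symbols, so every ground term is one of the 4 constants.
The Herbrand universe is {4, 3, 1, 2}, which is finite with 4 elements.

4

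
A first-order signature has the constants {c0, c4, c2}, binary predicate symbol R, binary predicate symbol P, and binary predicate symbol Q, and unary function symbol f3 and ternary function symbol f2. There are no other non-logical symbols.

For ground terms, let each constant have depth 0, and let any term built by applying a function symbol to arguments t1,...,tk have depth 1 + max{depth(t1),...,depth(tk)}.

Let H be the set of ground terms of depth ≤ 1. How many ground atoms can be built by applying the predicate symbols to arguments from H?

3267

First count ground terms of depth ≤ 1.
Count level by level. With function symbols f3/1, f2/3, the terms of depth ≤ k are the 3 constants together with each function applied to depth-≤(k−1) tuples, so N_k = 3 + N_{k-1} + N_{k-1}^3.
N_0 = 3
N_1 = 3 + 3 + 3^3 = 33
So |H| = 33.
For each predicate symbol, the number of ground atoms is |H| raised to its arity; summing:
  R: 33^2 = 1089;  P: 33^2 = 1089;  Q: 33^2 = 1089
Total ground atoms: 1089 + 1089 + 1089 = 3267.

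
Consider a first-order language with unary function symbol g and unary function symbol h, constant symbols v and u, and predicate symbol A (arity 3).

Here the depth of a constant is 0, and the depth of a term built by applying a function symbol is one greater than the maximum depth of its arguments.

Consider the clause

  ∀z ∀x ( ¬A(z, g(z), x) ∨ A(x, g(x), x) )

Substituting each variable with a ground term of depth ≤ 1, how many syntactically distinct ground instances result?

36

Ground terms of depth ≤ 1:
  Write N_k for the number of ground terms of depth ≤ k. A term of depth ≤ k is either a constant or a function symbol applied to arguments of depth ≤ k−1, so N_k = 2 + N_{k-1} + N_{k-1}.
  N_0 = 2
  N_1 = 2 + 2 + 2 = 6
  Explicitly: v, u, g(v), g(u), h(v), h(u).
So there are 6 ground terms available for substitution.
The body mentions every one of the 2 quantified variables; since ground terms form a free algebra, no two substitutions collapse to the same formula.
Number of ground instances = 6^2 = 36.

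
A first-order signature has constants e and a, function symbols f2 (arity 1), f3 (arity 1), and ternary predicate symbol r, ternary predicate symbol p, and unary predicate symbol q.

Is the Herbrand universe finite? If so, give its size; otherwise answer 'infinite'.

The signature has at least one function symbol (f2, arity 1) and at least one constant (e).
Iterating f2 gives infinitely many distinct ground terms: e, f2(e), f2(f2(e)), ...
So the Herbrand universe is infinite.

infinite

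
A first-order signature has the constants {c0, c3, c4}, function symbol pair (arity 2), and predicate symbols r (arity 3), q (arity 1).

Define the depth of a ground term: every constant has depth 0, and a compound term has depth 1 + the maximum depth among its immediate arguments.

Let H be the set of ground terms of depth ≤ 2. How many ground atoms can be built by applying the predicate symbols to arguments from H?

3176670

First count ground terms of depth ≤ 2.
Count level by level. With function symbols pair/2, the terms of depth ≤ k are the 3 constants together with each function applied to depth-≤(k−1) tuples, so N_k = 3 + N_{k-1}^2.
N_0 = 3
N_1 = 3 + 3^2 = 12
N_2 = 3 + 12^2 = 147
So |H| = 147.
A ground atom is a predicate applied to a tuple of terms from H, so the count is the sum over predicates of |H|^arity:
  r: 147^3 = 3176523;  q: 147
Total ground atoms: 3176523 + 147 = 3176670.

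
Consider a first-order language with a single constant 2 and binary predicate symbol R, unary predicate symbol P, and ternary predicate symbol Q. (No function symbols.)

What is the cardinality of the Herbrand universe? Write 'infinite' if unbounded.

There are no function symbols, so the only ground term is the single constant.
The Herbrand universe is {2}, finite with 1 element.

1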